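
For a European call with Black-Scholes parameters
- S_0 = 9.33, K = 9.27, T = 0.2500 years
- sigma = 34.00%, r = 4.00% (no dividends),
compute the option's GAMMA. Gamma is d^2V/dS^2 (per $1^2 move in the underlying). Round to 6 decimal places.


d1 = 0.1817743252; d2 = 0.0117743252
phi(d1) = 0.3924055193; exp(-qT) = 1.0000000000; exp(-rT) = 0.9900498337
Gamma = exp(-qT) * phi(d1) / (S * sigma * sqrt(T)) = 1.0000000000 * 0.3924055193 / (9.3300 * 0.3400 * 0.5000000000) = 0.247403

Answer: Gamma = 0.247403


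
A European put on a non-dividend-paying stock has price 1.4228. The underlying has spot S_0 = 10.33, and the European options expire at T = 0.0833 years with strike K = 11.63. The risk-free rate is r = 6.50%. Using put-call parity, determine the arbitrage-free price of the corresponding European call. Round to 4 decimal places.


Put-call parity: C - P = S_0 * exp(-qT) - K * exp(-rT).
S_0 * exp(-qT) = 10.3300 * 1.00000000 = 10.33000000
K * exp(-rT) = 11.6300 * 0.99460013 = 11.56719953
C = P + S*exp(-qT) - K*exp(-rT)
C = 1.4228 + 10.33000000 - 11.56719953 = 0.1856

Answer: Call price = 0.1856


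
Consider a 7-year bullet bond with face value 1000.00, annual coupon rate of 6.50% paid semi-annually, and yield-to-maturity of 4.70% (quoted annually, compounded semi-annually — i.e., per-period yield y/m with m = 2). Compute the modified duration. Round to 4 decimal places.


Answer: Modified duration = 5.6734

Derivation:
Coupon per period c = face * coupon_rate / m = 32.500000
Periods per year m = 2; per-period yield y/m = 0.023500
Number of cashflows N = 14
Cashflows (t years, CF_t, discount factor 1/(1+y/m)^(m*t), PV):
  t = 0.5000: CF_t = 32.500000, DF = 0.977040, PV = 31.753786
  t = 1.0000: CF_t = 32.500000, DF = 0.954606, PV = 31.024705
  t = 1.5000: CF_t = 32.500000, DF = 0.932688, PV = 30.312365
  t = 2.0000: CF_t = 32.500000, DF = 0.911273, PV = 29.616380
  t = 2.5000: CF_t = 32.500000, DF = 0.890350, PV = 28.936375
  t = 3.0000: CF_t = 32.500000, DF = 0.869907, PV = 28.271984
  t = 3.5000: CF_t = 32.500000, DF = 0.849934, PV = 27.622847
  t = 4.0000: CF_t = 32.500000, DF = 0.830419, PV = 26.988614
  t = 4.5000: CF_t = 32.500000, DF = 0.811352, PV = 26.368944
  t = 5.0000: CF_t = 32.500000, DF = 0.792723, PV = 25.763502
  t = 5.5000: CF_t = 32.500000, DF = 0.774522, PV = 25.171961
  t = 6.0000: CF_t = 32.500000, DF = 0.756739, PV = 24.594002
  t = 6.5000: CF_t = 32.500000, DF = 0.739363, PV = 24.029313
  t = 7.0000: CF_t = 1032.500000, DF = 0.722387, PV = 745.864956
Price P = sum_t PV_t = 1106.319732
First compute Macaulay numerator sum_t t * PV_t:
  t * PV_t at t = 0.5000: 15.876893
  t * PV_t at t = 1.0000: 31.024705
  t * PV_t at t = 1.5000: 45.468547
  t * PV_t at t = 2.0000: 59.232760
  t * PV_t at t = 2.5000: 72.340938
  t * PV_t at t = 3.0000: 84.815951
  t * PV_t at t = 3.5000: 96.679963
  t * PV_t at t = 4.0000: 107.954457
  t * PV_t at t = 4.5000: 118.660248
  t * PV_t at t = 5.0000: 128.817509
  t * PV_t at t = 5.5000: 138.445784
  t * PV_t at t = 6.0000: 147.564010
  t * PV_t at t = 6.5000: 156.190533
  t * PV_t at t = 7.0000: 5221.054689
Macaulay duration D = 6424.126986 / 1106.319732 = 5.806754
Modified duration = D / (1 + y/m) = 5.806754 / (1 + 0.023500) = 5.673429


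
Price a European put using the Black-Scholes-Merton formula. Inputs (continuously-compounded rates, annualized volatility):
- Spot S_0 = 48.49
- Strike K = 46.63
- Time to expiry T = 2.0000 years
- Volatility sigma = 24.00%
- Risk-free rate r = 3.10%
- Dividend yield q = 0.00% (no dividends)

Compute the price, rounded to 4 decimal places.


Answer: Price = 4.1597

Derivation:
d1 = (ln(S/K) + (r - q + 0.5*sigma^2) * T) / (sigma * sqrt(T)) = 0.46761408
d2 = d1 - sigma * sqrt(T) = 0.12820282
exp(-rT) = 0.93988289; exp(-qT) = 1.00000000
P = K * exp(-rT) * N(-d2) - S_0 * exp(-qT) * N(-d1)
N(-d1) = 0.32003030; N(-d2) = 0.44899423
P = 46.6300 * 0.93988289 * 0.44899423 - 48.4900 * 1.00000000 * 0.32003030 = 4.1597


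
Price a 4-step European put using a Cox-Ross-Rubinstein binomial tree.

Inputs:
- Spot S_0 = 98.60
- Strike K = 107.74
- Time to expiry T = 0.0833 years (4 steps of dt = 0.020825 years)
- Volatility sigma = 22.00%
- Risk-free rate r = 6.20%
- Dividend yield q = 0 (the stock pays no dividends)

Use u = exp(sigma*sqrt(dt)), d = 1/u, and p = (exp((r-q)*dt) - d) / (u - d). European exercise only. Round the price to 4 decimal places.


Answer: Price = V(0,0) = 8.8738

Derivation:
dt = T/N = 0.020825
u = exp(sigma*sqrt(dt)) = 1.032257; d = 1/u = 0.968751
p = (exp((r-q)*dt) - d) / (u - d) = 0.512408
Discount per step: exp(-r*dt) = 0.998710
Stock lattice S(k, i) with i counting down-moves:
  k=0: S(0,0) = 98.6000
  k=1: S(1,0) = 101.7806; S(1,1) = 95.5188
  k=2: S(2,0) = 105.0637; S(2,1) = 98.6000; S(2,2) = 92.5339
  k=3: S(3,0) = 108.4528; S(3,1) = 101.7806; S(3,2) = 95.5188; S(3,3) = 89.6423
  k=4: S(4,0) = 111.9512; S(4,1) = 105.0637; S(4,2) = 98.6000; S(4,3) = 92.5339; S(4,4) = 86.8411
Terminal payoffs V(N, i) = max(K - S_T, 0):
  V(4,0) = 0.000000; V(4,1) = 2.676273; V(4,2) = 9.140000; V(4,3) = 15.206066; V(4,4) = 20.898935
Backward induction: V(k, i) = exp(-r*dt) * [p * V(k+1, i) + (1-p) * V(k+1, i+1)].
  V(3,0) = exp(-r*dt) * [p*0.000000 + (1-p)*2.676273] = 1.303246
  V(3,1) = exp(-r*dt) * [p*2.676273 + (1-p)*9.140000] = 5.820416
  V(3,2) = exp(-r*dt) * [p*9.140000 + (1-p)*15.206066] = 12.082156
  V(3,3) = exp(-r*dt) * [p*15.206066 + (1-p)*20.898935] = 17.958662
  V(2,0) = exp(-r*dt) * [p*1.303246 + (1-p)*5.820416] = 3.501259
  V(2,1) = exp(-r*dt) * [p*5.820416 + (1-p)*12.082156] = 8.862142
  V(2,2) = exp(-r*dt) * [p*12.082156 + (1-p)*17.958662] = 14.928208
  V(1,0) = exp(-r*dt) * [p*3.501259 + (1-p)*8.862142] = 6.107293
  V(1,1) = exp(-r*dt) * [p*8.862142 + (1-p)*14.928208] = 11.804657
  V(0,0) = exp(-r*dt) * [p*6.107293 + (1-p)*11.804657] = 8.873818


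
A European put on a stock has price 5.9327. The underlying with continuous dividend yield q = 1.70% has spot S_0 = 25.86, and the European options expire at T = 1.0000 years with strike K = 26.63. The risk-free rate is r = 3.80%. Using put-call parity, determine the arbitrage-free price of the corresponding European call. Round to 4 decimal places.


Put-call parity: C - P = S_0 * exp(-qT) - K * exp(-rT).
S_0 * exp(-qT) = 25.8600 * 0.98314368 = 25.42409568
K * exp(-rT) = 26.6300 * 0.96271294 = 25.63704562
C = P + S*exp(-qT) - K*exp(-rT)
C = 5.9327 + 25.42409568 - 25.63704562 = 5.7198

Answer: Call price = 5.7198


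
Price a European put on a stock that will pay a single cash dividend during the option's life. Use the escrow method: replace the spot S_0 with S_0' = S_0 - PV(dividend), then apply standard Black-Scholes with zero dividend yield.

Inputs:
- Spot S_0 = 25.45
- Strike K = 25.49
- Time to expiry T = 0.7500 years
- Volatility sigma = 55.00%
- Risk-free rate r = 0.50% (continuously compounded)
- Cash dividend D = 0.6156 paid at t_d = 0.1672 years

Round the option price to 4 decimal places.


PV(D) = D * exp(-r * t_d) = 0.6156 * 0.99916435 = 0.61508557
S_0' = S_0 - PV(D) = 25.4500 - 0.61508557 = 24.83491443
d1 = (ln(S_0'/K) + (r + sigma^2/2)*T) / (sigma*sqrt(T)) = 0.19136912
d2 = d1 - sigma*sqrt(T) = -0.28494485
exp(-rT) = 0.99625702
N(-d1) = 0.42411821; N(-d2) = 0.61215680
P = K * exp(-rT) * N(-d2) - S_0' * N(-d1) = 25.4900 * 0.99625702 * 0.61215680 - 24.83491443 * 0.42411821 = 5.0125

Answer: Price = 5.0125


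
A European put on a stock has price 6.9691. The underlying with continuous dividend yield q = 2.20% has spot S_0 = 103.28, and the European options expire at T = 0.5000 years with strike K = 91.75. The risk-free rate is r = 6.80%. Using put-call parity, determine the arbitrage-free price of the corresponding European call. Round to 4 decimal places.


Put-call parity: C - P = S_0 * exp(-qT) - K * exp(-rT).
S_0 * exp(-qT) = 103.2800 * 0.98906028 = 102.15014559
K * exp(-rT) = 91.7500 * 0.96657150 = 88.68293555
C = P + S*exp(-qT) - K*exp(-rT)
C = 6.9691 + 102.15014559 - 88.68293555 = 20.4363

Answer: Call price = 20.4363


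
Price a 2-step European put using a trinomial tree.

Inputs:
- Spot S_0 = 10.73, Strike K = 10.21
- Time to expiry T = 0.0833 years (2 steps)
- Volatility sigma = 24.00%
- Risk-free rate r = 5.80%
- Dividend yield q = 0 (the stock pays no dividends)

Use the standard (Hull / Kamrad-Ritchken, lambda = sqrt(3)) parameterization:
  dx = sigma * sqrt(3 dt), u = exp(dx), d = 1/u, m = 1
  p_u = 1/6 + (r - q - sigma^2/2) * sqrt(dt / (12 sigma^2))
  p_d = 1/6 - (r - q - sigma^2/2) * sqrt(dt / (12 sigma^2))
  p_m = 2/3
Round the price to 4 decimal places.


dt = T/N = 0.041650; dx = sigma*sqrt(3*dt) = 0.084836
u = exp(dx) = 1.088538; d = 1/u = 0.918663
p_u = 0.173835, p_m = 0.666667, p_d = 0.159499
Discount per step: exp(-r*dt) = 0.997587
Stock lattice S(k, j) with j the centered position index:
  k=0: S(0,+0) = 10.7300
  k=1: S(1,-1) = 9.8573; S(1,+0) = 10.7300; S(1,+1) = 11.6800
  k=2: S(2,-2) = 9.0555; S(2,-1) = 9.8573; S(2,+0) = 10.7300; S(2,+1) = 11.6800; S(2,+2) = 12.7141
Terminal payoffs V(N, j) = max(K - S_T, 0):
  V(2,-2) = 1.154504; V(2,-1) = 0.352745; V(2,+0) = 0.000000; V(2,+1) = 0.000000; V(2,+2) = 0.000000
Backward induction: V(k, j) = exp(-r*dt) * [p_u * V(k+1, j+1) + p_m * V(k+1, j) + p_d * V(k+1, j-1)]
  V(1,-1) = exp(-r*dt) * [p_u*0.000000 + p_m*0.352745 + p_d*1.154504] = 0.418294
  V(1,+0) = exp(-r*dt) * [p_u*0.000000 + p_m*0.000000 + p_d*0.352745] = 0.056127
  V(1,+1) = exp(-r*dt) * [p_u*0.000000 + p_m*0.000000 + p_d*0.000000] = 0.000000
  V(0,+0) = exp(-r*dt) * [p_u*0.000000 + p_m*0.056127 + p_d*0.418294] = 0.103884

Answer: Price = V(0,0) = 0.1039


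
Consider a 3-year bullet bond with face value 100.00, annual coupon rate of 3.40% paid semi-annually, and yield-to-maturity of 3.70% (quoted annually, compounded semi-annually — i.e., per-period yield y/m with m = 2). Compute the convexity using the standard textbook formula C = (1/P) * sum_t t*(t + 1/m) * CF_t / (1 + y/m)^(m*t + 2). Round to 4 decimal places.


Answer: Convexity = 9.5693

Derivation:
Coupon per period c = face * coupon_rate / m = 1.700000
Periods per year m = 2; per-period yield y/m = 0.018500
Number of cashflows N = 6
Cashflows (t years, CF_t, discount factor 1/(1+y/m)^(m*t), PV):
  t = 0.5000: CF_t = 1.700000, DF = 0.981836, PV = 1.669121
  t = 1.0000: CF_t = 1.700000, DF = 0.964002, PV = 1.638803
  t = 1.5000: CF_t = 1.700000, DF = 0.946492, PV = 1.609036
  t = 2.0000: CF_t = 1.700000, DF = 0.929300, PV = 1.579810
  t = 2.5000: CF_t = 1.700000, DF = 0.912420, PV = 1.551114
  t = 3.0000: CF_t = 101.700000, DF = 0.895847, PV = 91.107631
Price P = sum_t PV_t = 99.155515
Convexity numerator sum_t t*(t + 1/m) * CF_t / (1+y/m)^(m*t + 2):
  t = 0.5000: term = 0.804518
  t = 1.0000: term = 2.369715
  t = 1.5000: term = 4.653342
  t = 2.0000: term = 7.614699
  t = 2.5000: term = 11.214578
  t = 3.0000: term = 922.193348
Convexity = (1/P) * sum = 948.850200 / 99.155515 = 9.569313


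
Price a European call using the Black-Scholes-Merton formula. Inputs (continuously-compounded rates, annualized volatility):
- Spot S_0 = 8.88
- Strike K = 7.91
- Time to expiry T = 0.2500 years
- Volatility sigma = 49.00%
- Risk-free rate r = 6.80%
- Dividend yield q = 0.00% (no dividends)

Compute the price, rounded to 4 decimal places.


d1 = (ln(S/K) + (r - q + 0.5*sigma^2) * T) / (sigma * sqrt(T)) = 0.66402561
d2 = d1 - sigma * sqrt(T) = 0.41902561
exp(-rT) = 0.98314368; exp(-qT) = 1.00000000
C = S_0 * exp(-qT) * N(d1) - K * exp(-rT) * N(d2)
N(d1) = 0.74666304; N(d2) = 0.66240129
C = 8.8800 * 1.00000000 * 0.74666304 - 7.9100 * 0.98314368 * 0.66240129 = 1.4791

Answer: Price = 1.4791


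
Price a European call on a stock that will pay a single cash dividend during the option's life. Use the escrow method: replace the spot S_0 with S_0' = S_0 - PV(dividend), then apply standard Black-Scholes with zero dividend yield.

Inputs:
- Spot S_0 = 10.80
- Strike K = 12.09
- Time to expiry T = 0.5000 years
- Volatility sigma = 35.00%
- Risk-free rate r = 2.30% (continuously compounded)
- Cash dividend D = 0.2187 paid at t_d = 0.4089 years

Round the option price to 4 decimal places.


Answer: Price = 0.5559

Derivation:
PV(D) = D * exp(-r * t_d) = 0.2187 * 0.99063939 = 0.21665283
S_0' = S_0 - PV(D) = 10.8000 - 0.21665283 = 10.58334717
d1 = (ln(S_0'/K) + (r + sigma^2/2)*T) / (sigma*sqrt(T)) = -0.36758207
d2 = d1 - sigma*sqrt(T) = -0.61506944
exp(-rT) = 0.98856587
N(d1) = 0.35659244; N(d2) = 0.26925443
C = S_0' * N(d1) - K * exp(-rT) * N(d2) = 10.58334717 * 0.35659244 - 12.0900 * 0.98856587 * 0.26925443 = 0.5559


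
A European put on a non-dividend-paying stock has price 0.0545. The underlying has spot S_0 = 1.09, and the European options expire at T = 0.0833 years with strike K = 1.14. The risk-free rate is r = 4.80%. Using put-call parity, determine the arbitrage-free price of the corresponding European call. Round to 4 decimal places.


Put-call parity: C - P = S_0 * exp(-qT) - K * exp(-rT).
S_0 * exp(-qT) = 1.0900 * 1.00000000 = 1.09000000
K * exp(-rT) = 1.1400 * 0.99600958 = 1.13545092
C = P + S*exp(-qT) - K*exp(-rT)
C = 0.0545 + 1.09000000 - 1.13545092 = 0.0090

Answer: Call price = 0.0090


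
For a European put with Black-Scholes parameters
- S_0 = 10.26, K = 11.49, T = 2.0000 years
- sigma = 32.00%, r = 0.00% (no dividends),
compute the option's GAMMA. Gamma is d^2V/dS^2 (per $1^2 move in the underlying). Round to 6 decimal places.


Answer: Gamma = 0.085896

Derivation:
d1 = -0.0239184440; d2 = -0.4764667839
phi(d1) = 0.3988281809; exp(-qT) = 1.0000000000; exp(-rT) = 1.0000000000
Gamma = exp(-qT) * phi(d1) / (S * sigma * sqrt(T)) = 1.0000000000 * 0.3988281809 / (10.2600 * 0.3200 * 1.4142135624) = 0.085896


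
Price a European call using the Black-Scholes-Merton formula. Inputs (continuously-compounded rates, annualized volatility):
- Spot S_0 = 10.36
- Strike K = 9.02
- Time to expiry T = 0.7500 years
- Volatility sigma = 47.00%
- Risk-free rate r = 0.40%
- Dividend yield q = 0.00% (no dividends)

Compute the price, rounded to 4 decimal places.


d1 = (ln(S/K) + (r - q + 0.5*sigma^2) * T) / (sigma * sqrt(T)) = 0.55117395
d2 = d1 - sigma * sqrt(T) = 0.14414201
exp(-rT) = 0.99700450; exp(-qT) = 1.00000000
C = S_0 * exp(-qT) * N(d1) - K * exp(-rT) * N(d2)
N(d1) = 0.70924278; N(d2) = 0.55730583
C = 10.3600 * 1.00000000 * 0.70924278 - 9.0200 * 0.99700450 * 0.55730583 = 2.3359

Answer: Price = 2.3359


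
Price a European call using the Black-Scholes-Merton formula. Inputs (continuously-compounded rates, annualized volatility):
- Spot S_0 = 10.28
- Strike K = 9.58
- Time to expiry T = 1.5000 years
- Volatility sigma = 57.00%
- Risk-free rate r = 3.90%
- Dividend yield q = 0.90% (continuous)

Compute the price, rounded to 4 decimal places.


d1 = (ln(S/K) + (r - q + 0.5*sigma^2) * T) / (sigma * sqrt(T)) = 0.51453275
d2 = d1 - sigma * sqrt(T) = -0.18357183
exp(-rT) = 0.94317824; exp(-qT) = 0.98659072
C = S_0 * exp(-qT) * N(d1) - K * exp(-rT) * N(d2)
N(d1) = 0.69656022; N(d2) = 0.42717468
C = 10.2800 * 0.98659072 * 0.69656022 - 9.5800 * 0.94317824 * 0.42717468 = 3.2048

Answer: Price = 3.2048


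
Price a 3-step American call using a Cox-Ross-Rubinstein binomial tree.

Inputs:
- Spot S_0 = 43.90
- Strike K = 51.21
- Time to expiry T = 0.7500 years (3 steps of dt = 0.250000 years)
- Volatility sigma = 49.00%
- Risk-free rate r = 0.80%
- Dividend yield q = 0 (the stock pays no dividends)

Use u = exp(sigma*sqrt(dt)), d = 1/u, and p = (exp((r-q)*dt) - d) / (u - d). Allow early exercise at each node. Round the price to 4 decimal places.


Answer: Price = V(0,0) = 5.0791

Derivation:
dt = T/N = 0.250000
u = exp(sigma*sqrt(dt)) = 1.277621; d = 1/u = 0.782705
p = (exp((r-q)*dt) - d) / (u - d) = 0.443100
Discount per step: exp(-r*dt) = 0.998002
Stock lattice S(k, i) with i counting down-moves:
  k=0: S(0,0) = 43.9000
  k=1: S(1,0) = 56.0876; S(1,1) = 34.3607
  k=2: S(2,0) = 71.6587; S(2,1) = 43.9000; S(2,2) = 26.8943
  k=3: S(3,0) = 91.5527; S(3,1) = 56.0876; S(3,2) = 34.3607; S(3,3) = 21.0503
Terminal payoffs V(N, i) = max(S_T - K, 0):
  V(3,0) = 40.342659; V(3,1) = 4.877576; V(3,2) = 0.000000; V(3,3) = 0.000000
Backward induction: V(k, i) = exp(-r*dt) * [p * V(k+1, i) + (1-p) * V(k+1, i+1)]; then take max(V_cont, immediate exercise) for American.
  V(2,0) = exp(-r*dt) * [p*40.342659 + (1-p)*4.877576] = 20.551000; exercise = 20.448682; V(2,0) = max -> 20.551000
  V(2,1) = exp(-r*dt) * [p*4.877576 + (1-p)*0.000000] = 2.156934; exercise = 0.000000; V(2,1) = max -> 2.156934
  V(2,2) = exp(-r*dt) * [p*0.000000 + (1-p)*0.000000] = 0.000000; exercise = 0.000000; V(2,2) = max -> 0.000000
  V(1,0) = exp(-r*dt) * [p*20.551000 + (1-p)*2.156934] = 10.286745; exercise = 4.877576; V(1,0) = max -> 10.286745
  V(1,1) = exp(-r*dt) * [p*2.156934 + (1-p)*0.000000] = 0.953827; exercise = 0.000000; V(1,1) = max -> 0.953827
  V(0,0) = exp(-r*dt) * [p*10.286745 + (1-p)*0.953827] = 5.079072; exercise = 0.000000; V(0,0) = max -> 5.079072


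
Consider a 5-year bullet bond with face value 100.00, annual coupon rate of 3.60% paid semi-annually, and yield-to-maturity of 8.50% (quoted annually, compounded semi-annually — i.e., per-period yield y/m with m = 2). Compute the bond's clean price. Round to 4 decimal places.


Answer: Price = 80.3733

Derivation:
Coupon per period c = face * coupon_rate / m = 1.800000
Periods per year m = 2; per-period yield y/m = 0.042500
Number of cashflows N = 10
Cashflows (t years, CF_t, discount factor 1/(1+y/m)^(m*t), PV):
  t = 0.5000: CF_t = 1.800000, DF = 0.959233, PV = 1.726619
  t = 1.0000: CF_t = 1.800000, DF = 0.920127, PV = 1.656229
  t = 1.5000: CF_t = 1.800000, DF = 0.882616, PV = 1.588709
  t = 2.0000: CF_t = 1.800000, DF = 0.846634, PV = 1.523941
  t = 2.5000: CF_t = 1.800000, DF = 0.812119, PV = 1.461814
  t = 3.0000: CF_t = 1.800000, DF = 0.779011, PV = 1.402220
  t = 3.5000: CF_t = 1.800000, DF = 0.747253, PV = 1.345055
  t = 4.0000: CF_t = 1.800000, DF = 0.716789, PV = 1.290221
  t = 4.5000: CF_t = 1.800000, DF = 0.687568, PV = 1.237622
  t = 5.0000: CF_t = 101.800000, DF = 0.659537, PV = 67.140897
Price P = sum_t PV_t = 80.373327


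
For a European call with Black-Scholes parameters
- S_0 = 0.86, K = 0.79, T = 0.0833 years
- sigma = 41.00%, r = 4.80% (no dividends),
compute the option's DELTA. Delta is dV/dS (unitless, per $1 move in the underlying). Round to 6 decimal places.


d1 = 0.8104172315; d2 = 0.6920841000
phi(d1) = 0.2872717699; exp(-qT) = 1.0000000000; exp(-rT) = 0.9960095830
N(d1) = 0.7911497912
Delta = exp(-qT) * N(d1) = 1.0000000000 * 0.7911497912 = 0.791150

Answer: Delta = 0.791150


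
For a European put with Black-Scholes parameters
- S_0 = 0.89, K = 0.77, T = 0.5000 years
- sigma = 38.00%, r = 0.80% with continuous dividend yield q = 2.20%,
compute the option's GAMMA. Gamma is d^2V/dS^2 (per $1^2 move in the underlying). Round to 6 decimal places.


d1 = 0.6473039616; d2 = 0.3786033847
phi(d1) = 0.3235376649; exp(-qT) = 0.9890602788; exp(-rT) = 0.9960079893
Gamma = exp(-qT) * phi(d1) / (S * sigma * sqrt(T)) = 0.9890602788 * 0.3235376649 / (0.8900 * 0.3800 * 0.7071067812) = 1.338101

Answer: Gamma = 1.338101


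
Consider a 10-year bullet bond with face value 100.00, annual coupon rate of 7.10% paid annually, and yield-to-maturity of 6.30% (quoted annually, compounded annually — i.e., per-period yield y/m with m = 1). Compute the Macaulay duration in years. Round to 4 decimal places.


Answer: Macaulay duration = 7.5648 years

Derivation:
Coupon per period c = face * coupon_rate / m = 7.100000
Periods per year m = 1; per-period yield y/m = 0.063000
Number of cashflows N = 10
Cashflows (t years, CF_t, discount factor 1/(1+y/m)^(m*t), PV):
  t = 1.0000: CF_t = 7.100000, DF = 0.940734, PV = 6.679210
  t = 2.0000: CF_t = 7.100000, DF = 0.884980, PV = 6.283358
  t = 3.0000: CF_t = 7.100000, DF = 0.832531, PV = 5.910967
  t = 4.0000: CF_t = 7.100000, DF = 0.783190, PV = 5.560647
  t = 5.0000: CF_t = 7.100000, DF = 0.736773, PV = 5.231088
  t = 6.0000: CF_t = 7.100000, DF = 0.693107, PV = 4.921061
  t = 7.0000: CF_t = 7.100000, DF = 0.652029, PV = 4.629408
  t = 8.0000: CF_t = 7.100000, DF = 0.613386, PV = 4.355041
  t = 9.0000: CF_t = 7.100000, DF = 0.577033, PV = 4.096934
  t = 10.0000: CF_t = 107.100000, DF = 0.542834, PV = 58.137563
Price P = sum_t PV_t = 105.805278
Macaulay numerator sum_t t * PV_t:
  t * PV_t at t = 1.0000: 6.679210
  t * PV_t at t = 2.0000: 12.566716
  t * PV_t at t = 3.0000: 17.732902
  t * PV_t at t = 4.0000: 22.242586
  t * PV_t at t = 5.0000: 26.155440
  t * PV_t at t = 6.0000: 29.526367
  t * PV_t at t = 7.0000: 32.405859
  t * PV_t at t = 8.0000: 34.840327
  t * PV_t at t = 9.0000: 36.872406
  t * PV_t at t = 10.0000: 581.375633
Macaulay duration D = (sum_t t * PV_t) / P = 800.397446 / 105.805278 = 7.564816


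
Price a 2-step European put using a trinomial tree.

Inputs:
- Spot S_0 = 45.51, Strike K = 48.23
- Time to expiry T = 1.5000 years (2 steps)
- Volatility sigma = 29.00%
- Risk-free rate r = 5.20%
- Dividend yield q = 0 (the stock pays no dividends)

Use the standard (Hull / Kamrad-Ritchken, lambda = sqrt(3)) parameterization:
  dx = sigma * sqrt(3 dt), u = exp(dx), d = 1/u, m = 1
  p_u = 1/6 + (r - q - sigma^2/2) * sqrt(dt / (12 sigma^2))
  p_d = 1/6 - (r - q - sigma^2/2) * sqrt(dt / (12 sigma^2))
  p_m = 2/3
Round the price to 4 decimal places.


dt = T/N = 0.750000; dx = sigma*sqrt(3*dt) = 0.435000
u = exp(dx) = 1.544963; d = 1/u = 0.647265
p_u = 0.175244, p_m = 0.666667, p_d = 0.158089
Discount per step: exp(-r*dt) = 0.961751
Stock lattice S(k, j) with j the centered position index:
  k=0: S(0,+0) = 45.5100
  k=1: S(1,-1) = 29.4570; S(1,+0) = 45.5100; S(1,+1) = 70.3113
  k=2: S(2,-2) = 19.0665; S(2,-1) = 29.4570; S(2,+0) = 45.5100; S(2,+1) = 70.3113; S(2,+2) = 108.6283
Terminal payoffs V(N, j) = max(K - S_T, 0):
  V(2,-2) = 29.163515; V(2,-1) = 18.772985; V(2,+0) = 2.720000; V(2,+1) = 0.000000; V(2,+2) = 0.000000
Backward induction: V(k, j) = exp(-r*dt) * [p_u * V(k+1, j+1) + p_m * V(k+1, j) + p_d * V(k+1, j-1)]
  V(1,-1) = exp(-r*dt) * [p_u*2.720000 + p_m*18.772985 + p_d*29.163515] = 16.929141
  V(1,+0) = exp(-r*dt) * [p_u*0.000000 + p_m*2.720000 + p_d*18.772985] = 4.598262
  V(1,+1) = exp(-r*dt) * [p_u*0.000000 + p_m*0.000000 + p_d*2.720000] = 0.413555
  V(0,+0) = exp(-r*dt) * [p_u*0.413555 + p_m*4.598262 + p_d*16.929141] = 5.591901

Answer: Price = V(0,0) = 5.5919


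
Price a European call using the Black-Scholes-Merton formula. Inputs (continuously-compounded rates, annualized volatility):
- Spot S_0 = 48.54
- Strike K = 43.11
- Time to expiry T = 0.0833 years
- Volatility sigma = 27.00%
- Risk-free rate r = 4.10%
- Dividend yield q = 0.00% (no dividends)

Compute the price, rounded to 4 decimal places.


Answer: Price = 5.6665

Derivation:
d1 = (ln(S/K) + (r - q + 0.5*sigma^2) * T) / (sigma * sqrt(T)) = 1.60515975
d2 = d1 - sigma * sqrt(T) = 1.52723306
exp(-rT) = 0.99659053; exp(-qT) = 1.00000000
C = S_0 * exp(-qT) * N(d1) - K * exp(-rT) * N(d2)
N(d1) = 0.94577067; N(d2) = 0.93664847
C = 48.5400 * 1.00000000 * 0.94577067 - 43.1100 * 0.99659053 * 0.93664847 = 5.6665


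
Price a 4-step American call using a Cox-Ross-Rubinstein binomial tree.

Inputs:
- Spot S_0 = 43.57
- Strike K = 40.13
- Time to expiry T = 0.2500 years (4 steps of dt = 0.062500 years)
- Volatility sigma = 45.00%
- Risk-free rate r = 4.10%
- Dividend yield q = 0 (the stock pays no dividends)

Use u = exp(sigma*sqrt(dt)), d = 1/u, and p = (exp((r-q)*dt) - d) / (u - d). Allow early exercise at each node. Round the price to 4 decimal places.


dt = T/N = 0.062500
u = exp(sigma*sqrt(dt)) = 1.119072; d = 1/u = 0.893597
p = (exp((r-q)*dt) - d) / (u - d) = 0.483284
Discount per step: exp(-r*dt) = 0.997441
Stock lattice S(k, i) with i counting down-moves:
  k=0: S(0,0) = 43.5700
  k=1: S(1,0) = 48.7580; S(1,1) = 38.9340
  k=2: S(2,0) = 54.5637; S(2,1) = 43.5700; S(2,2) = 34.7914
  k=3: S(3,0) = 61.0607; S(3,1) = 48.7580; S(3,2) = 38.9340; S(3,3) = 31.0895
  k=4: S(4,0) = 68.3314; S(4,1) = 54.5637; S(4,2) = 43.5700; S(4,3) = 34.7914; S(4,4) = 27.7815
Terminal payoffs V(N, i) = max(S_T - K, 0):
  V(4,0) = 28.201362; V(4,1) = 14.433701; V(4,2) = 3.440000; V(4,3) = 0.000000; V(4,4) = 0.000000
Backward induction: V(k, i) = exp(-r*dt) * [p * V(k+1, i) + (1-p) * V(k+1, i+1)]; then take max(V_cont, immediate exercise) for American.
  V(3,0) = exp(-r*dt) * [p*28.201362 + (1-p)*14.433701] = 21.033425; exercise = 20.930724; V(3,0) = max -> 21.033425
  V(3,1) = exp(-r*dt) * [p*14.433701 + (1-p)*3.440000] = 8.730680; exercise = 8.627978; V(3,1) = max -> 8.730680
  V(3,2) = exp(-r*dt) * [p*3.440000 + (1-p)*0.000000] = 1.658243; exercise = 0.000000; V(3,2) = max -> 1.658243
  V(3,3) = exp(-r*dt) * [p*0.000000 + (1-p)*0.000000] = 0.000000; exercise = 0.000000; V(3,3) = max -> 0.000000
  V(2,0) = exp(-r*dt) * [p*21.033425 + (1-p)*8.730680] = 14.638841; exercise = 14.433701; V(2,0) = max -> 14.638841
  V(2,1) = exp(-r*dt) * [p*8.730680 + (1-p)*1.658243] = 5.063248; exercise = 3.440000; V(2,1) = max -> 5.063248
  V(2,2) = exp(-r*dt) * [p*1.658243 + (1-p)*0.000000] = 0.799351; exercise = 0.000000; V(2,2) = max -> 0.799351
  V(1,0) = exp(-r*dt) * [p*14.638841 + (1-p)*5.063248] = 9.666178; exercise = 8.627978; V(1,0) = max -> 9.666178
  V(1,1) = exp(-r*dt) * [p*5.063248 + (1-p)*0.799351] = 2.852705; exercise = 0.000000; V(1,1) = max -> 2.852705
  V(0,0) = exp(-r*dt) * [p*9.666178 + (1-p)*2.852705] = 6.129821; exercise = 3.440000; V(0,0) = max -> 6.129821

Answer: Price = V(0,0) = 6.1298


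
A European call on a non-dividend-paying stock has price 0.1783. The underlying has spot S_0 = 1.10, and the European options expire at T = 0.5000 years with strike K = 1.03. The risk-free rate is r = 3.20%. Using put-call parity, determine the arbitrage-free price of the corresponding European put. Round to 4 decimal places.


Answer: Put price = 0.0920

Derivation:
Put-call parity: C - P = S_0 * exp(-qT) - K * exp(-rT).
S_0 * exp(-qT) = 1.1000 * 1.00000000 = 1.10000000
K * exp(-rT) = 1.0300 * 0.98412732 = 1.01365114
P = C - S*exp(-qT) + K*exp(-rT)
P = 0.1783 - 1.10000000 + 1.01365114 = 0.0920


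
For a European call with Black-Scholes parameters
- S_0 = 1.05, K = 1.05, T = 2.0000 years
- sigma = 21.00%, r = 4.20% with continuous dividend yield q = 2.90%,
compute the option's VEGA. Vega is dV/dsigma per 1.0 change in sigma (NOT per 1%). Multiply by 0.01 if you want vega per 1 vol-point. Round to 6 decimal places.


Answer: Vega = 0.543660

Derivation:
d1 = 0.2360389779; d2 = -0.0609458702
phi(d1) = 0.3879822326; exp(-qT) = 0.9436499474; exp(-rT) = 0.9194312561
Vega = S * exp(-qT) * phi(d1) * sqrt(T) = 1.0500 * 0.9436499474 * 0.3879822326 * 1.4142135624 = 0.543660


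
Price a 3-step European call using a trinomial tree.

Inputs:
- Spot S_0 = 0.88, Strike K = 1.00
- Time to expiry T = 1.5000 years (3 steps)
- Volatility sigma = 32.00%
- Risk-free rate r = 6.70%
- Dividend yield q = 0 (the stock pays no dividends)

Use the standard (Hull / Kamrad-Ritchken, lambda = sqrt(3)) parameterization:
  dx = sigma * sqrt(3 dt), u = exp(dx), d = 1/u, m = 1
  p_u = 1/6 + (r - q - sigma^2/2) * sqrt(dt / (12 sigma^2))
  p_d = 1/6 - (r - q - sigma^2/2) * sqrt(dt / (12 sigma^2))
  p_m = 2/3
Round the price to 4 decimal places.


Answer: Price = V(0,0) = 0.1301

Derivation:
dt = T/N = 0.500000; dx = sigma*sqrt(3*dt) = 0.391918
u = exp(dx) = 1.479817; d = 1/u = 0.675759
p_u = 0.176745, p_m = 0.666667, p_d = 0.156588
Discount per step: exp(-r*dt) = 0.967055
Stock lattice S(k, j) with j the centered position index:
  k=0: S(0,+0) = 0.8800
  k=1: S(1,-1) = 0.5947; S(1,+0) = 0.8800; S(1,+1) = 1.3022
  k=2: S(2,-2) = 0.4019; S(2,-1) = 0.5947; S(2,+0) = 0.8800; S(2,+1) = 1.3022; S(2,+2) = 1.9271
  k=3: S(3,-3) = 0.2716; S(3,-2) = 0.4019; S(3,-1) = 0.5947; S(3,+0) = 0.8800; S(3,+1) = 1.3022; S(3,+2) = 1.9271; S(3,+3) = 2.8517
Terminal payoffs V(N, j) = max(S_T - K, 0):
  V(3,-3) = 0.000000; V(3,-2) = 0.000000; V(3,-1) = 0.000000; V(3,+0) = 0.000000; V(3,+1) = 0.302239; V(3,+2) = 0.927075; V(3,+3) = 1.851718
Backward induction: V(k, j) = exp(-r*dt) * [p_u * V(k+1, j+1) + p_m * V(k+1, j) + p_d * V(k+1, j-1)]
  V(2,-2) = exp(-r*dt) * [p_u*0.000000 + p_m*0.000000 + p_d*0.000000] = 0.000000
  V(2,-1) = exp(-r*dt) * [p_u*0.000000 + p_m*0.000000 + p_d*0.000000] = 0.000000
  V(2,+0) = exp(-r*dt) * [p_u*0.302239 + p_m*0.000000 + p_d*0.000000] = 0.051659
  V(2,+1) = exp(-r*dt) * [p_u*0.927075 + p_m*0.302239 + p_d*0.000000] = 0.353312
  V(2,+2) = exp(-r*dt) * [p_u*1.851718 + p_m*0.927075 + p_d*0.302239] = 0.959956
  V(1,-1) = exp(-r*dt) * [p_u*0.051659 + p_m*0.000000 + p_d*0.000000] = 0.008830
  V(1,+0) = exp(-r*dt) * [p_u*0.353312 + p_m*0.051659 + p_d*0.000000] = 0.093694
  V(1,+1) = exp(-r*dt) * [p_u*0.959956 + p_m*0.353312 + p_d*0.051659] = 0.399682
  V(0,+0) = exp(-r*dt) * [p_u*0.399682 + p_m*0.093694 + p_d*0.008830] = 0.130057


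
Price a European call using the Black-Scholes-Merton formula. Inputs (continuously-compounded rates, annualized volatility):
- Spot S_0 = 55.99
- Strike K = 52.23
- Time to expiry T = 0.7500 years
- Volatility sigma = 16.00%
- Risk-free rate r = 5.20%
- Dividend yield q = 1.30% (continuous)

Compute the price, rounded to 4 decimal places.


Answer: Price = 6.2355

Derivation:
d1 = (ln(S/K) + (r - q + 0.5*sigma^2) * T) / (sigma * sqrt(T)) = 0.78206468
d2 = d1 - sigma * sqrt(T) = 0.64350062
exp(-rT) = 0.96175071; exp(-qT) = 0.99029738
C = S_0 * exp(-qT) * N(d1) - K * exp(-rT) * N(d2)
N(d1) = 0.78291172; N(d2) = 0.74005034
C = 55.9900 * 0.99029738 * 0.78291172 - 52.2300 * 0.96175071 * 0.74005034 = 6.2355


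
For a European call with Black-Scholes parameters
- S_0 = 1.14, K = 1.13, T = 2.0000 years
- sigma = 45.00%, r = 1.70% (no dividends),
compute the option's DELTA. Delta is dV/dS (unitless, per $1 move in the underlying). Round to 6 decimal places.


Answer: Delta = 0.650055

Derivation:
d1 = 0.3854684661; d2 = -0.2509276370
phi(d1) = 0.3703778781; exp(-qT) = 1.0000000000; exp(-rT) = 0.9665715046
N(d1) = 0.6500548174
Delta = exp(-qT) * N(d1) = 1.0000000000 * 0.6500548174 = 0.650055


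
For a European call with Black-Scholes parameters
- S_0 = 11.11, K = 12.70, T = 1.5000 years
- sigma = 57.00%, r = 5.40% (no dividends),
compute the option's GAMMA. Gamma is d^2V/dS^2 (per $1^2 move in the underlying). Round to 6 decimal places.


Answer: Gamma = 0.049549

Derivation:
d1 = 0.2734813903; d2 = -0.4246231864
phi(d1) = 0.3842989289; exp(-qT) = 1.0000000000; exp(-rT) = 0.9221936914
Gamma = exp(-qT) * phi(d1) / (S * sigma * sqrt(T)) = 1.0000000000 * 0.3842989289 / (11.1100 * 0.5700 * 1.2247448714) = 0.049549


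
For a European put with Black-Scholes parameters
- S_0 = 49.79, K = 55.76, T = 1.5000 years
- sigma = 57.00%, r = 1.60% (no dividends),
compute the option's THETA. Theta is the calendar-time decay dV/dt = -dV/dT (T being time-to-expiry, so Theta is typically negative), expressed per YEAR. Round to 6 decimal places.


Answer: Theta = -3.915364

Derivation:
d1 = 0.2212167050; d2 = -0.4768878717
phi(d1) = 0.3892992509; exp(-qT) = 1.0000000000; exp(-rT) = 0.9762857098
Theta = -S*exp(-qT)*phi(d1)*sigma/(2*sqrt(T)) + r*K*exp(-rT)*N(-d2) - q*S*exp(-qT)*N(-d1)
N(-d1) = 0.4124618514; N(-d2) = 0.6832790156; sqrt(T) = 1.2247448714
Term 1 = -49.7900 * 1.0000000000 * 0.3892992509 * 0.5700 / (2 * 1.2247448714) = -4.5105024680
Term 2 = 0.0160 * 55.7600 * 0.9762857098 * 0.6832790156 = 0.5951381126
Term 3 = 0 (no dividend yield, q = 0)
Theta = -4.5105024680 + (0.5951381126) + (0.0000000000) = -3.915364


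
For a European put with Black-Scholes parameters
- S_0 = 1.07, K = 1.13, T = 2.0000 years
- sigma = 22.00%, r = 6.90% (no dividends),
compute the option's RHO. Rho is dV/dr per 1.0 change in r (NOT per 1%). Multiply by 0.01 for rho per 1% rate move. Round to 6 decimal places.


Answer: Rho = -0.896073

Derivation:
d1 = 0.4237530740; d2 = 0.1126260903
phi(d1) = 0.3646847975; exp(-qT) = 1.0000000000; exp(-rT) = 0.8710986917
N(-d2) = 0.4551634998
Rho = -K*T*exp(-rT)*N(-d2) = -1.1300 * 2.0000 * 0.8710986917 * 0.4551634998 = -0.896073


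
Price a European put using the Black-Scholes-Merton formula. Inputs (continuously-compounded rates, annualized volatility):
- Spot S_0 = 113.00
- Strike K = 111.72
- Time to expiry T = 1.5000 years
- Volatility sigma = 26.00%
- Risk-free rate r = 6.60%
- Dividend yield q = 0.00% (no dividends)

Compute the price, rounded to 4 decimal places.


Answer: Price = 8.4407

Derivation:
d1 = (ln(S/K) + (r - q + 0.5*sigma^2) * T) / (sigma * sqrt(T)) = 0.50588896
d2 = d1 - sigma * sqrt(T) = 0.18745530
exp(-rT) = 0.90574271; exp(-qT) = 1.00000000
P = K * exp(-rT) * N(-d2) - S_0 * exp(-qT) * N(-d1)
N(-d1) = 0.30646730; N(-d2) = 0.42565183
P = 111.7200 * 0.90574271 * 0.42565183 - 113.0000 * 1.00000000 * 0.30646730 = 8.4407


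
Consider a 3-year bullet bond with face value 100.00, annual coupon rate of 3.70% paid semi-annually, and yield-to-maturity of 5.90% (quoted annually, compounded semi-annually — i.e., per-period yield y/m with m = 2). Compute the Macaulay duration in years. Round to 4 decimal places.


Answer: Macaulay duration = 2.8620 years

Derivation:
Coupon per period c = face * coupon_rate / m = 1.850000
Periods per year m = 2; per-period yield y/m = 0.029500
Number of cashflows N = 6
Cashflows (t years, CF_t, discount factor 1/(1+y/m)^(m*t), PV):
  t = 0.5000: CF_t = 1.850000, DF = 0.971345, PV = 1.796989
  t = 1.0000: CF_t = 1.850000, DF = 0.943512, PV = 1.745497
  t = 1.5000: CF_t = 1.850000, DF = 0.916476, PV = 1.695480
  t = 2.0000: CF_t = 1.850000, DF = 0.890214, PV = 1.646897
  t = 2.5000: CF_t = 1.850000, DF = 0.864706, PV = 1.599705
  t = 3.0000: CF_t = 101.850000, DF = 0.839928, PV = 85.546634
Price P = sum_t PV_t = 94.031202
Macaulay numerator sum_t t * PV_t:
  t * PV_t at t = 0.5000: 0.898494
  t * PV_t at t = 1.0000: 1.745497
  t * PV_t at t = 1.5000: 2.543220
  t * PV_t at t = 2.0000: 3.293793
  t * PV_t at t = 2.5000: 3.999263
  t * PV_t at t = 3.0000: 256.639903
Macaulay duration D = (sum_t t * PV_t) / P = 269.120170 / 94.031202 = 2.862031


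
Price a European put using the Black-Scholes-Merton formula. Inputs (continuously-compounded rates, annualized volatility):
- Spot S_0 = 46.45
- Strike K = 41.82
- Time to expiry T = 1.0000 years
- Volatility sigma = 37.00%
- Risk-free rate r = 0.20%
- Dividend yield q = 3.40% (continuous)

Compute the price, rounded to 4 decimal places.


d1 = (ln(S/K) + (r - q + 0.5*sigma^2) * T) / (sigma * sqrt(T)) = 0.38230208
d2 = d1 - sigma * sqrt(T) = 0.01230208
exp(-rT) = 0.99800200; exp(-qT) = 0.96657150
P = K * exp(-rT) * N(-d2) - S_0 * exp(-qT) * N(-d1)
N(-d1) = 0.35111865; N(-d2) = 0.49509230
P = 41.8200 * 0.99800200 * 0.49509230 - 46.4500 * 0.96657150 * 0.35111865 = 4.8991

Answer: Price = 4.8991


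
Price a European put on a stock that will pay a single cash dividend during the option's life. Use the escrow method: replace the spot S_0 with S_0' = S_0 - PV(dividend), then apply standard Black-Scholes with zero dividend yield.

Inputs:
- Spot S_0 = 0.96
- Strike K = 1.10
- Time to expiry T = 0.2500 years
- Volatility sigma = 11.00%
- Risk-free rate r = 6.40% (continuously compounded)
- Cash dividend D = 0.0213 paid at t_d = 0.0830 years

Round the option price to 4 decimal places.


Answer: Price = 0.1438

Derivation:
PV(D) = D * exp(-r * t_d) = 0.0213 * 0.99470208 = 0.02118715
S_0' = S_0 - PV(D) = 0.9600 - 0.02118715 = 0.93881285
d1 = (ln(S_0'/K) + (r + sigma^2/2)*T) / (sigma*sqrt(T)) = -2.56248749
d2 = d1 - sigma*sqrt(T) = -2.61748749
exp(-rT) = 0.98412732
N(-d1) = 0.99480373; N(-d2) = 0.99557101
P = K * exp(-rT) * N(-d2) - S_0' * N(-d1) = 1.1000 * 0.98412732 * 0.99557101 - 0.93881285 * 0.99480373 = 0.1438


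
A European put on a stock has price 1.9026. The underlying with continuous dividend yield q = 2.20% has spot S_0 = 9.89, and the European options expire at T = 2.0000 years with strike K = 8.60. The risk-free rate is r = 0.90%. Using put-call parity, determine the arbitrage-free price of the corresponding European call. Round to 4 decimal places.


Answer: Call price = 2.9203

Derivation:
Put-call parity: C - P = S_0 * exp(-qT) - K * exp(-rT).
S_0 * exp(-qT) = 9.8900 * 0.95695396 = 9.46427464
K * exp(-rT) = 8.6000 * 0.98216103 = 8.44658488
C = P + S*exp(-qT) - K*exp(-rT)
C = 1.9026 + 9.46427464 - 8.44658488 = 2.9203


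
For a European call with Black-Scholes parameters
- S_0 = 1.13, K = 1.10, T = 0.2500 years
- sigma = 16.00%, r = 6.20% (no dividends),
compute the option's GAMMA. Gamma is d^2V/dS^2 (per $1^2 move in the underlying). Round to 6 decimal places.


d1 = 0.5700931615; d2 = 0.4900931615
phi(d1) = 0.3391063040; exp(-qT) = 1.0000000000; exp(-rT) = 0.9846195068
Gamma = exp(-qT) * phi(d1) / (S * sigma * sqrt(T)) = 1.0000000000 * 0.3391063040 / (1.1300 * 0.1600 * 0.5000000000) = 3.751176

Answer: Gamma = 3.751176


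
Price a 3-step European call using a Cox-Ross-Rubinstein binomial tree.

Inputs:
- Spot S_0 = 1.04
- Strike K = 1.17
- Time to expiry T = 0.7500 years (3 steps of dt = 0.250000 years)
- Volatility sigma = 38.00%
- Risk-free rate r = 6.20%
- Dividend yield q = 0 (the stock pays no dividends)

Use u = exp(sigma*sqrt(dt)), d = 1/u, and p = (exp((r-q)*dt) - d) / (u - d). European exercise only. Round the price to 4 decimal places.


dt = T/N = 0.250000
u = exp(sigma*sqrt(dt)) = 1.209250; d = 1/u = 0.826959
p = (exp((r-q)*dt) - d) / (u - d) = 0.493503
Discount per step: exp(-r*dt) = 0.984620
Stock lattice S(k, i) with i counting down-moves:
  k=0: S(0,0) = 1.0400
  k=1: S(1,0) = 1.2576; S(1,1) = 0.8600
  k=2: S(2,0) = 1.5208; S(2,1) = 1.0400; S(2,2) = 0.7112
  k=3: S(3,0) = 1.8390; S(3,1) = 1.2576; S(3,2) = 0.8600; S(3,3) = 0.5881
Terminal payoffs V(N, i) = max(S_T - K, 0):
  V(3,0) = 0.668998; V(3,1) = 0.087620; V(3,2) = 0.000000; V(3,3) = 0.000000
Backward induction: V(k, i) = exp(-r*dt) * [p * V(k+1, i) + (1-p) * V(k+1, i+1)].
  V(2,0) = exp(-r*dt) * [p*0.668998 + (1-p)*0.087620] = 0.368771
  V(2,1) = exp(-r*dt) * [p*0.087620 + (1-p)*0.000000] = 0.042575
  V(2,2) = exp(-r*dt) * [p*0.000000 + (1-p)*0.000000] = 0.000000
  V(1,0) = exp(-r*dt) * [p*0.368771 + (1-p)*0.042575] = 0.200423
  V(1,1) = exp(-r*dt) * [p*0.042575 + (1-p)*0.000000] = 0.020688
  V(0,0) = exp(-r*dt) * [p*0.200423 + (1-p)*0.020688] = 0.107706

Answer: Price = V(0,0) = 0.1077


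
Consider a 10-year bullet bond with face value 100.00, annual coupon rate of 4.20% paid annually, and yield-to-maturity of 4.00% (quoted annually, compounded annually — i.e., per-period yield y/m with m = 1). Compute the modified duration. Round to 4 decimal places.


Answer: Modified duration = 8.0609

Derivation:
Coupon per period c = face * coupon_rate / m = 4.200000
Periods per year m = 1; per-period yield y/m = 0.040000
Number of cashflows N = 10
Cashflows (t years, CF_t, discount factor 1/(1+y/m)^(m*t), PV):
  t = 1.0000: CF_t = 4.200000, DF = 0.961538, PV = 4.038462
  t = 2.0000: CF_t = 4.200000, DF = 0.924556, PV = 3.883136
  t = 3.0000: CF_t = 4.200000, DF = 0.888996, PV = 3.733785
  t = 4.0000: CF_t = 4.200000, DF = 0.854804, PV = 3.590178
  t = 5.0000: CF_t = 4.200000, DF = 0.821927, PV = 3.452094
  t = 6.0000: CF_t = 4.200000, DF = 0.790315, PV = 3.319321
  t = 7.0000: CF_t = 4.200000, DF = 0.759918, PV = 3.191655
  t = 8.0000: CF_t = 4.200000, DF = 0.730690, PV = 3.068899
  t = 9.0000: CF_t = 4.200000, DF = 0.702587, PV = 2.950864
  t = 10.0000: CF_t = 104.200000, DF = 0.675564, PV = 70.393786
Price P = sum_t PV_t = 101.622179
First compute Macaulay numerator sum_t t * PV_t:
  t * PV_t at t = 1.0000: 4.038462
  t * PV_t at t = 2.0000: 7.766272
  t * PV_t at t = 3.0000: 11.201354
  t * PV_t at t = 4.0000: 14.360710
  t * PV_t at t = 5.0000: 17.260469
  t * PV_t at t = 6.0000: 19.915926
  t * PV_t at t = 7.0000: 22.341584
  t * PV_t at t = 8.0000: 24.551191
  t * PV_t at t = 9.0000: 26.557779
  t * PV_t at t = 10.0000: 703.937864
Macaulay duration D = 851.931611 / 101.622179 = 8.383324
Modified duration = D / (1 + y/m) = 8.383324 / (1 + 0.040000) = 8.060888


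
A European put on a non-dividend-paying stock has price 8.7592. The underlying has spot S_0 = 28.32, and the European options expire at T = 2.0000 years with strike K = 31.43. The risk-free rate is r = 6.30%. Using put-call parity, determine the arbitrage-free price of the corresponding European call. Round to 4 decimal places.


Put-call parity: C - P = S_0 * exp(-qT) - K * exp(-rT).
S_0 * exp(-qT) = 28.3200 * 1.00000000 = 28.32000000
K * exp(-rT) = 31.4300 * 0.88161485 = 27.70915463
C = P + S*exp(-qT) - K*exp(-rT)
C = 8.7592 + 28.32000000 - 27.70915463 = 9.3700

Answer: Call price = 9.3700
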